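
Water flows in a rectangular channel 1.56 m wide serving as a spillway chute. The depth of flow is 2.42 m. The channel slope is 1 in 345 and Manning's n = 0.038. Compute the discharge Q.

Q = 3.76 m³/s

Flow area A = b·y = 1.56 × 2.42 = 3.775 m². Wetted perimeter P = b + 2y = 1.56 + 2×2.42 = 6.4 m.
Hydraulic radius R = A/P = 3.775/6.4 = 0.5899 m.
Manning's equation: Q = (1/n) A R^(2/3) S^(1/2) = (1/0.038) × 3.775 × 0.5899^(2/3) × 0.002899^(1/2) = 3.76 m³/s.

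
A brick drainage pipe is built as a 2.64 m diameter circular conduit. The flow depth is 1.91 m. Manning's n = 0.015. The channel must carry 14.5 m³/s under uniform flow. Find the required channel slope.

For a circular section of diameter D = 2.64 m at depth y = 1.91 m, the central angle is θ = 2 arccos(1 − 2y/D) = 4.068 rad. Then A = (D²/8)(θ − sin θ) = 4.241 m² and P = Dθ/2 = 5.37 m.
Hydraulic radius R = A/P = 4.241/5.37 = 0.7897 m.
From Manning's equation, S = [nQ / (1 A R^(2/3))]² = [0.015 × 14.5 / (1 × 4.241 × 0.7897^(2/3))]² = 0.0036.

S = 0.0036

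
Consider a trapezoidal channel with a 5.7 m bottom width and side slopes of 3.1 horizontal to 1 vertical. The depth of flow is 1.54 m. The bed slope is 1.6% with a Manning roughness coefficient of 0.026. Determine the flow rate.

With bottom width b = 5.7 m and side slope z = 3.1: A = (b + zy)y = (5.7 + 3.1×1.54)×1.54 = 16.13 m²; P = b + 2y√(1+z²) = 5.7 + 2×1.54×3.257 = 15.73 m.
Hydraulic radius R = A/P = 16.13/15.73 = 1.025 m.
Manning's equation: Q = (1/n) A R^(2/3) S^(1/2) = (1/0.026) × 16.13 × 1.025^(2/3) × 0.016^(1/2) = 79.8 m³/s.

Q = 79.8 m³/s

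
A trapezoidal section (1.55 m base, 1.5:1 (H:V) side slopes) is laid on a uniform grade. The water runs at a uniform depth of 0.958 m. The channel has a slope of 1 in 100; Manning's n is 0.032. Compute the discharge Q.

With bottom width b = 1.55 m and side slope z = 1.5: A = (b + zy)y = (1.55 + 1.5×0.958)×0.958 = 2.862 m²; P = b + 2y√(1+z²) = 1.55 + 2×0.958×1.803 = 5.004 m.
Hydraulic radius R = A/P = 2.862/5.004 = 0.5718 m.
Manning's equation: Q = (1/n) A R^(2/3) S^(1/2) = (1/0.032) × 2.862 × 0.5718^(2/3) × 0.01^(1/2) = 6.16 m³/s.

Q = 6.16 m³/s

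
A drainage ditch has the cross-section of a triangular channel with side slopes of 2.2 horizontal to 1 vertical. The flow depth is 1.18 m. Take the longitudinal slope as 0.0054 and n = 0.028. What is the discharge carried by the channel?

For a triangular section with side slope z = 2.2: A = zy² = 2.2×1.18² = 3.063 m²; P = 2y√(1+z²) = 2×1.18×2.417 = 5.703 m.
Hydraulic radius R = A/P = 3.063/5.703 = 0.5371 m.
Manning's equation: Q = (1/n) A R^(2/3) S^(1/2) = (1/0.028) × 3.063 × 0.5371^(2/3) × 0.0054^(1/2) = 5.31 m³/s.

Q = 5.31 m³/s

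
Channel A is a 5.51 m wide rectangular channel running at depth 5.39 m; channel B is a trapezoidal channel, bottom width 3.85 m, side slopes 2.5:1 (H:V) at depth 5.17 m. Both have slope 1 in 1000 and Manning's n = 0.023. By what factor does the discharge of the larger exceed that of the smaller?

3.83

Channel A: Flow area A = b·y = 5.51 × 5.39 = 29.7 m². Wetted perimeter P = b + 2y = 5.51 + 2×5.39 = 16.29 m. Hydraulic radius R = A/P = 29.7/16.29 = 1.823 m. Q_A = (1/0.023)·29.7·1.823^(2/3)·√0.001 = 60.94 m³/s.
Channel B: With bottom width b = 3.85 m and side slope z = 2.5: A = (b + zy)y = (3.85 + 2.5×5.17)×5.17 = 86.73 m²; P = b + 2y√(1+z²) = 3.85 + 2×5.17×2.693 = 31.69 m. Hydraulic radius R = A/P = 86.73/31.69 = 2.737 m. Q_B = (1/0.023)·86.73·2.737^(2/3)·√0.001 = 233.3 m³/s.
The larger discharge is 233.3 m³/s and the smaller is 60.94 m³/s; the ratio is 3.83.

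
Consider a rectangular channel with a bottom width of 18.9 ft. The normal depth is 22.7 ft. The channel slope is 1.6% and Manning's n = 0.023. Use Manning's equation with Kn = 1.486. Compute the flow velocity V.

Flow area A = b·y = 18.9 × 22.7 = 429 ft². Wetted perimeter P = b + 2y = 18.9 + 2×22.7 = 64.3 ft.
Hydraulic radius R = A/P = 429/64.3 = 6.672 ft.
From Manning's equation, V = (1.486/n) R^(2/3) S^(1/2) = (1.486/0.023) × 6.672^(2/3) × 0.016^(1/2) = 29 ft/s.

V = 29 ft/s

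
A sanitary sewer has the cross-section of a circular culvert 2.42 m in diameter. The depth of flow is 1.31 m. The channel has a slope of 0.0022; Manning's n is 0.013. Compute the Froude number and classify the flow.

subcritical

For a circular section of diameter D = 2.42 m at depth y = 1.31 m, the central angle is θ = 2 arccos(1 − 2y/D) = 3.307 rad. Then A = (D²/8)(θ − sin θ) = 2.542 m² and P = Dθ/2 = 4.002 m.
Hydraulic radius R = A/P = 2.542/4.002 = 0.6351 m.
V = (1/n) R^(2/3) √S = (1/0.013) × 0.6351^(2/3) × √0.0022 = 2.666 m/s. Hydraulic depth D_h = A/T = 2.542/2.412 = 1.054 m.
Froude number Fr = V/√(g·D_h) = 2.666/√(9.81×1.054) = 0.829, which is less than 1, so the flow is subcritical.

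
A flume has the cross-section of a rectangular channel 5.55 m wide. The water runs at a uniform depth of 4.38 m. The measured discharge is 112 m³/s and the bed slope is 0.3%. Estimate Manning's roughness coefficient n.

Flow area A = b·y = 5.55 × 4.38 = 24.31 m². Wetted perimeter P = b + 2y = 5.55 + 2×4.38 = 14.31 m.
Hydraulic radius R = A/P = 24.31/14.31 = 1.699 m.
Rearranging Manning's equation: n = (1/Q) A R^(2/3) S^(1/2) = (1/112) × 24.31 × 1.699^(2/3) × √0.003 = 0.0169.

n = 0.0169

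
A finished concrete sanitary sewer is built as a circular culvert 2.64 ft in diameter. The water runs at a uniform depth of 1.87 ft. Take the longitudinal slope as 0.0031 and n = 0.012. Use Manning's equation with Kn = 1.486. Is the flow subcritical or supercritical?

For a circular section of diameter D = 2.64 ft at depth y = 1.87 ft, the central angle is θ = 2 arccos(1 − 2y/D) = 4.001 rad. Then A = (D²/8)(θ − sin θ) = 4.146 ft² and P = Dθ/2 = 5.282 ft.
Hydraulic radius R = A/P = 4.146/5.282 = 0.785 ft.
V = (1.486/n) R^(2/3) √S = (1.486/0.012) × 0.785^(2/3) × √0.0031 = 5.867 ft/s. Hydraulic depth D_h = A/T = 4.146/2.4 = 1.727 ft.
Froude number Fr = V/√(g·D_h) = 5.867/√(32.2×1.727) = 0.787, which is less than 1, so the flow is subcritical.

subcritical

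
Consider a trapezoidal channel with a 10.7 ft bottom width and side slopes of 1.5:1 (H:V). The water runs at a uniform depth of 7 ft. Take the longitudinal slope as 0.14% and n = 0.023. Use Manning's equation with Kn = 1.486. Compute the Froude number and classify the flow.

With bottom width b = 10.7 ft and side slope z = 1.5: A = (b + zy)y = (10.7 + 1.5×7)×7 = 148.4 ft²; P = b + 2y√(1+z²) = 10.7 + 2×7×1.803 = 35.94 ft.
Hydraulic radius R = A/P = 148.4/35.94 = 4.129 ft.
V = (1.486/n) R^(2/3) √S = (1.486/0.023) × 4.129^(2/3) × √0.0014 = 6.222 ft/s. Hydraulic depth D_h = A/T = 148.4/31.7 = 4.681 ft.
Froude number Fr = V/√(g·D_h) = 6.222/√(32.2×4.681) = 0.507, which is less than 1, so the flow is subcritical.

subcritical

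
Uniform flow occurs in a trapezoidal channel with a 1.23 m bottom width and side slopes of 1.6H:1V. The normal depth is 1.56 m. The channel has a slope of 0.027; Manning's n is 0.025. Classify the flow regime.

supercritical

With bottom width b = 1.23 m and side slope z = 1.6: A = (b + zy)y = (1.23 + 1.6×1.56)×1.56 = 5.813 m²; P = b + 2y√(1+z²) = 1.23 + 2×1.56×1.887 = 7.117 m.
Hydraulic radius R = A/P = 5.813/7.117 = 0.8167 m.
V = (1/n) R^(2/3) √S = (1/0.025) × 0.8167^(2/3) × √0.027 = 5.743 m/s. Hydraulic depth D_h = A/T = 5.813/6.222 = 0.9342 m.
Froude number Fr = V/√(g·D_h) = 5.743/√(9.81×0.9342) = 1.9, which is greater than 1, so the flow is supercritical.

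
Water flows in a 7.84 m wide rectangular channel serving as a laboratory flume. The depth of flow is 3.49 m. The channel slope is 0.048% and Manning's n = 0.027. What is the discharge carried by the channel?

Flow area A = b·y = 7.84 × 3.49 = 27.36 m². Wetted perimeter P = b + 2y = 7.84 + 2×3.49 = 14.82 m.
Hydraulic radius R = A/P = 27.36/14.82 = 1.846 m.
Manning's equation: Q = (1/n) A R^(2/3) S^(1/2) = (1/0.027) × 27.36 × 1.846^(2/3) × 0.00048^(1/2) = 33.4 m³/s.

Q = 33.4 m³/s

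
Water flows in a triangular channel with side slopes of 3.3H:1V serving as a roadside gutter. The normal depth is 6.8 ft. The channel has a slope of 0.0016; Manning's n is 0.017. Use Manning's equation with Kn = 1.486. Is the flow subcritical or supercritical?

For a triangular section with side slope z = 3.3: A = zy² = 3.3×6.8² = 152.6 ft²; P = 2y√(1+z²) = 2×6.8×3.448 = 46.9 ft.
Hydraulic radius R = A/P = 152.6/46.9 = 3.254 ft.
V = (1.486/n) R^(2/3) √S = (1.486/0.017) × 3.254^(2/3) × √0.0016 = 7.678 ft/s. Hydraulic depth D_h = A/T = 152.6/44.88 = 3.4 ft.
Froude number Fr = V/√(g·D_h) = 7.678/√(32.2×3.4) = 0.734, which is less than 1, so the flow is subcritical.

subcritical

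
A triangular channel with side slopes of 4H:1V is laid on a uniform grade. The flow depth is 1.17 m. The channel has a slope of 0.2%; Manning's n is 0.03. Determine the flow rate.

Q = 5.6 m³/s

For a triangular section with side slope z = 4: A = zy² = 4×1.17² = 5.476 m²; P = 2y√(1+z²) = 2×1.17×4.123 = 9.648 m.
Hydraulic radius R = A/P = 5.476/9.648 = 0.5675 m.
Manning's equation: Q = (1/n) A R^(2/3) S^(1/2) = (1/0.03) × 5.476 × 0.5675^(2/3) × 0.002^(1/2) = 5.6 m³/s.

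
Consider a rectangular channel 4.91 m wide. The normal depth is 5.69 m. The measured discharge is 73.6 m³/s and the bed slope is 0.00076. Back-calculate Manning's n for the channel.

Flow area A = b·y = 4.91 × 5.69 = 27.94 m². Wetted perimeter P = b + 2y = 4.91 + 2×5.69 = 16.29 m.
Hydraulic radius R = A/P = 27.94/16.29 = 1.715 m.
Rearranging Manning's equation: n = (1/Q) A R^(2/3) S^(1/2) = (1/73.6) × 27.94 × 1.715^(2/3) × √0.00076 = 0.015.

n = 0.015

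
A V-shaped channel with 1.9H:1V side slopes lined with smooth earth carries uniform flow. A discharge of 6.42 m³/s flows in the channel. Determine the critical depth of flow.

y_c = 1.18 m

At critical depth, Q² T / (g A³) = 1, i.e. A³/T = Q²/g = 6.42²/9.81 = 4.201.
Trying y = 1.32 m: A³/T = 7.233 — too large.
Trying y = 0.908 m: A³/T = 1.114 — too small.
Trying y = 1.18 m: A³/T = 4.129 — matches.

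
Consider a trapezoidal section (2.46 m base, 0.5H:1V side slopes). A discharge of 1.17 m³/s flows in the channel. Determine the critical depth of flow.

y_c = 0.279 m

At critical depth, Q² T / (g A³) = 1, i.e. A³/T = Q²/g = 1.17²/9.81 = 0.1395.
At y = 0.231 m: A³/T = 0.07825 — short.
At y = 0.329 m: A³/T = 0.2308 — over.
At y = 0.279 m: A³/T = 0.1393 — matches.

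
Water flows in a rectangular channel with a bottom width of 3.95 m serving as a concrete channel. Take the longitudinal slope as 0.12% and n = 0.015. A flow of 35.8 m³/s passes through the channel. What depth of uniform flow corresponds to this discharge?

y_n = 3.39 m

Manning's equation rearranged: A R^(2/3) = nQ / (1·√S) = 0.015 × 35.8 / (√0.0012) = 15.5.
Trying y = 3.78 m: A R^(2/3) = 17.76 — over.
Trying y = 2.61 m: A R^(2/3) = 11.15 — short.
Trying y = 3.39 m: A R^(2/3) = 15.52 — ≈ 15.5.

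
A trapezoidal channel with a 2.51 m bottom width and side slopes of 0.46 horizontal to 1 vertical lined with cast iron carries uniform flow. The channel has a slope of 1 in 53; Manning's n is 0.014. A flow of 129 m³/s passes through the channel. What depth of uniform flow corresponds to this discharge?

Manning's equation rearranged: A R^(2/3) = nQ / (1·√S) = 0.014 × 129 / (√0.01887) = 13.15.
Try y = 2.48 m: A R^(2/3) = 9.858 — short.
Try y = 2.92 m: A R^(2/3) = 13.12 — matches.

y_n = 2.92 m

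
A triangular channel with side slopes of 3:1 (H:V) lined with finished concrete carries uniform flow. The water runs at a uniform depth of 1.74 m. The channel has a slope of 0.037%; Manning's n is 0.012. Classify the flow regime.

subcritical

For a triangular section with side slope z = 3: A = zy² = 3×1.74² = 9.083 m²; P = 2y√(1+z²) = 2×1.74×3.162 = 11 m.
Hydraulic radius R = A/P = 9.083/11 = 0.8254 m.
V = (1/n) R^(2/3) √S = (1/0.012) × 0.8254^(2/3) × √0.00037 = 1.41 m/s. Hydraulic depth D_h = A/T = 9.083/10.44 = 0.87 m.
Froude number Fr = V/√(g·D_h) = 1.41/√(9.81×0.87) = 0.483, which is less than 1, so the flow is subcritical.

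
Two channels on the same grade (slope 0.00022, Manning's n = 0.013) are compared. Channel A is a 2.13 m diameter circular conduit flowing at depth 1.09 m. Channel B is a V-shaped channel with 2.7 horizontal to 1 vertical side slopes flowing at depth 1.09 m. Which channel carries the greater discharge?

Channel A: For a circular section of diameter D = 2.13 m at depth y = 1.09 m, the central angle is θ = 2 arccos(1 − 2y/D) = 3.189 rad. Then A = (D²/8)(θ − sin θ) = 1.835 m² and P = Dθ/2 = 3.396 m. Hydraulic radius R = A/P = 1.835/3.396 = 0.5403 m. Q_A = (1/0.013)·1.835·0.5403^(2/3)·√0.00022 = 1.389 m³/s.
Channel B: For a triangular section with side slope z = 2.7: A = zy² = 2.7×1.09² = 3.208 m²; P = 2y√(1+z²) = 2×1.09×2.879 = 6.277 m. Hydraulic radius R = A/P = 3.208/6.277 = 0.5111 m. Q_B = (1/0.013)·3.208·0.5111^(2/3)·√0.00022 = 2.34 m³/s.
Q_A = 1.389 m³/s vs Q_B = 2.34 m³/s, so channel B carries more.

channel B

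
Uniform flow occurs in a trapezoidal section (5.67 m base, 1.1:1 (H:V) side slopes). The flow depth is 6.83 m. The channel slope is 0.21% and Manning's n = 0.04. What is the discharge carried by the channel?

With bottom width b = 5.67 m and side slope z = 1.1: A = (b + zy)y = (5.67 + 1.1×6.83)×6.83 = 90.04 m²; P = b + 2y√(1+z²) = 5.67 + 2×6.83×1.487 = 25.98 m.
Hydraulic radius R = A/P = 90.04/25.98 = 3.466 m.
Manning's equation: Q = (1/n) A R^(2/3) S^(1/2) = (1/0.04) × 90.04 × 3.466^(2/3) × 0.0021^(1/2) = 236 m³/s.

Q = 236 m³/s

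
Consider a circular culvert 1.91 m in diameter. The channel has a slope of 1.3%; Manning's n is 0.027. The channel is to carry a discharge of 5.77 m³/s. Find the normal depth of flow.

Manning's equation rearranged: A R^(2/3) = nQ / (1·√S) = 0.027 × 5.77 / (√0.013) = 1.366.
Trying y = 1.4 m: A R^(2/3) = 1.553 — over.
Trying y = 0.916 m: A R^(2/3) = 0.8149 — short.
Trying y = 1.27 m: A R^(2/3) = 1.367 — matches.

y_n = 1.27 m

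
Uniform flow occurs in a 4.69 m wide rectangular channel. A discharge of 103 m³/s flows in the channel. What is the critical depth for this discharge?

y_c = 3.66 m

For a rectangular channel, critical depth y_c = (q²/g)^(1/3) where q = Q/b = 103/4.69 = 21.96 m²/s.
So y_c = (21.96²/9.81)^(1/3) = 3.66 m.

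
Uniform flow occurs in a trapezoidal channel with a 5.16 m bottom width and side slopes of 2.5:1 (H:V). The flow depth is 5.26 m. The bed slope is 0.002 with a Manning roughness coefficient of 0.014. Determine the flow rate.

With bottom width b = 5.16 m and side slope z = 2.5: A = (b + zy)y = (5.16 + 2.5×5.26)×5.26 = 96.31 m²; P = b + 2y√(1+z²) = 5.16 + 2×5.26×2.693 = 33.49 m.
Hydraulic radius R = A/P = 96.31/33.49 = 2.876 m.
Manning's equation: Q = (1/n) A R^(2/3) S^(1/2) = (1/0.014) × 96.31 × 2.876^(2/3) × 0.002^(1/2) = 622 m³/s.

Q = 622 m³/s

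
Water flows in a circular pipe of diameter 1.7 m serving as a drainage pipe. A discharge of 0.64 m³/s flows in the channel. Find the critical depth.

y_c = 0.388 m

At critical depth, Q² T / (g A³) = 1, i.e. A³/T = Q²/g = 0.64²/9.81 = 0.04175.
At y = 0.438 m: A³/T = 0.06674 — too large.
At y = 0.315 m: A³/T = 0.0184 — too small.
At y = 0.388 m: A³/T = 0.0416 — matches.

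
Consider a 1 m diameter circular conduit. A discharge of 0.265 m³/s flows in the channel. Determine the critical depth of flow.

At critical depth, Q² T / (g A³) = 1, i.e. A³/T = Q²/g = 0.265²/9.81 = 0.007159.
Try y = 0.355 m: A³/T = 0.01628 — too large.
Try y = 0.233 m: A³/T = 0.003176 — too small.
Try y = 0.287 m: A³/T = 0.00715 — ≈ 0.007159.

y_c = 0.287 m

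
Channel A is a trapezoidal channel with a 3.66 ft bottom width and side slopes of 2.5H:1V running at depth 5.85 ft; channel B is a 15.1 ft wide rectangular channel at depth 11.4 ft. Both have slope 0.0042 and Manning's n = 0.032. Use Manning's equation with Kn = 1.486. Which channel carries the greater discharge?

channel B

Channel A: With bottom width b = 3.66 ft and side slope z = 2.5: A = (b + zy)y = (3.66 + 2.5×5.85)×5.85 = 107 ft²; P = b + 2y√(1+z²) = 3.66 + 2×5.85×2.693 = 35.16 ft. Hydraulic radius R = A/P = 107/35.16 = 3.042 ft. Q_A = (1.486/0.032)·107·3.042^(2/3)·√0.0042 = 675.9 ft³/s.
Channel B: Flow area A = b·y = 15.1 × 11.4 = 172.1 ft². Wetted perimeter P = b + 2y = 15.1 + 2×11.4 = 37.9 ft. Hydraulic radius R = A/P = 172.1/37.9 = 4.542 ft. Q_B = (1.486/0.032)·172.1·4.542^(2/3)·√0.0042 = 1421 ft³/s.
Q_A = 675.9 ft³/s vs Q_B = 1421 ft³/s, so channel B carries more.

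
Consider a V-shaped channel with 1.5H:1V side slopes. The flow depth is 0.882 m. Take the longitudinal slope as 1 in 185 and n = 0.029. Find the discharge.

Q = 1.52 m³/s

For a triangular section with side slope z = 1.5: A = zy² = 1.5×0.882² = 1.167 m²; P = 2y√(1+z²) = 2×0.882×1.803 = 3.18 m.
Hydraulic radius R = A/P = 1.167/3.18 = 0.3669 m.
Manning's equation: Q = (1/n) A R^(2/3) S^(1/2) = (1/0.029) × 1.167 × 0.3669^(2/3) × 0.005405^(1/2) = 1.52 m³/s.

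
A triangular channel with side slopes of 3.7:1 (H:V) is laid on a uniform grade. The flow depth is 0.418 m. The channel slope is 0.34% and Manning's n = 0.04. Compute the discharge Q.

Q = 0.324 m³/s

For a triangular section with side slope z = 3.7: A = zy² = 3.7×0.418² = 0.6465 m²; P = 2y√(1+z²) = 2×0.418×3.833 = 3.204 m.
Hydraulic radius R = A/P = 0.6465/3.204 = 0.2018 m.
Manning's equation: Q = (1/n) A R^(2/3) S^(1/2) = (1/0.04) × 0.6465 × 0.2018^(2/3) × 0.0034^(1/2) = 0.324 m³/s.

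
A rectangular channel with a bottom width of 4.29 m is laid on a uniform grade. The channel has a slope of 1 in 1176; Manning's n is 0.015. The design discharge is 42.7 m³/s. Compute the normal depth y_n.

y_n = 4.08 m

Manning's equation rearranged: A R^(2/3) = nQ / (1·√S) = 0.015 × 42.7 / (√0.0008503) = 21.96.
Trying y = 4.52 m: A R^(2/3) = 24.89 — high.
Trying y = 3.06 m: A R^(2/3) = 15.32 — low.
Trying y = 4.08 m: A R^(2/3) = 21.97 — ≈ 21.96.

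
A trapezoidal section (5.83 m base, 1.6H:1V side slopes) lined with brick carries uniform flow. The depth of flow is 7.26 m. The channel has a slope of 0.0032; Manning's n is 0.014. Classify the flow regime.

supercritical

With bottom width b = 5.83 m and side slope z = 1.6: A = (b + zy)y = (5.83 + 1.6×7.26)×7.26 = 126.7 m²; P = b + 2y√(1+z²) = 5.83 + 2×7.26×1.887 = 33.23 m.
Hydraulic radius R = A/P = 126.7/33.23 = 3.812 m.
V = (1/n) R^(2/3) √S = (1/0.014) × 3.812^(2/3) × √0.0032 = 9.86 m/s. Hydraulic depth D_h = A/T = 126.7/29.06 = 4.358 m.
Froude number Fr = V/√(g·D_h) = 9.86/√(9.81×4.358) = 1.51, which is greater than 1, so the flow is supercritical.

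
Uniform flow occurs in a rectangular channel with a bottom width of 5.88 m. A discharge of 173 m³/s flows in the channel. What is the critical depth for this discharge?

y_c = 4.45 m

For a rectangular channel, critical depth y_c = (q²/g)^(1/3) where q = Q/b = 173/5.88 = 29.42 m²/s.
So y_c = (29.42²/9.81)^(1/3) = 4.45 m.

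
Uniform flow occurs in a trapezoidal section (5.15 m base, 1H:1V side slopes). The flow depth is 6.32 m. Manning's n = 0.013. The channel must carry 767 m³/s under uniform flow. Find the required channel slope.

S = 0.0041

With bottom width b = 5.15 m and side slope z = 1: A = (b + zy)y = (5.15 + 1×6.32)×6.32 = 72.49 m²; P = b + 2y√(1+z²) = 5.15 + 2×6.32×1.414 = 23.03 m.
Hydraulic radius R = A/P = 72.49/23.03 = 3.148 m.
From Manning's equation, S = [nQ / (1 A R^(2/3))]² = [0.013 × 767 / (1 × 72.49 × 3.148^(2/3))]² = 0.0041.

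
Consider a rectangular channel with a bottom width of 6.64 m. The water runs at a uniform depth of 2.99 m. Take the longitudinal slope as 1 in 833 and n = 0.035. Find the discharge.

Flow area A = b·y = 6.64 × 2.99 = 19.85 m². Wetted perimeter P = b + 2y = 6.64 + 2×2.99 = 12.62 m.
Hydraulic radius R = A/P = 19.85/12.62 = 1.573 m.
Manning's equation: Q = (1/n) A R^(2/3) S^(1/2) = (1/0.035) × 19.85 × 1.573^(2/3) × 0.0012^(1/2) = 26.6 m³/s.

Q = 26.6 m³/s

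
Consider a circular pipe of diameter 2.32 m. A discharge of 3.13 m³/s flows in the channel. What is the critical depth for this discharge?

At critical depth, Q² T / (g A³) = 1, i.e. A³/T = Q²/g = 3.13²/9.81 = 0.9987.
At y = 0.72 m: A³/T = 0.6508 — low.
At y = 0.804 m: A³/T = 0.9971 — ≈ 0.9987.

y_c = 0.804 m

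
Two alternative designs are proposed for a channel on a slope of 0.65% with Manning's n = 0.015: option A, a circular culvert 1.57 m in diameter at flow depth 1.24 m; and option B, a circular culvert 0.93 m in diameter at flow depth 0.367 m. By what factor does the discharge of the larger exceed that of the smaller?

11.9

Channel A: For a circular section of diameter D = 1.57 m at depth y = 1.24 m, the central angle is θ = 2 arccos(1 − 2y/D) = 4.378 rad. Then A = (D²/8)(θ − sin θ) = 1.64 m² and P = Dθ/2 = 3.437 m. Hydraulic radius R = A/P = 1.64/3.437 = 0.4772 m. Q_A = (1/0.015)·1.64·0.4772^(2/3)·√0.0065 = 5.383 m³/s.
Channel B: For a circular section of diameter D = 0.93 m at depth y = 0.367 m, the central angle is θ = 2 arccos(1 − 2y/D) = 2.717 rad. Then A = (D²/8)(θ − sin θ) = 0.2492 m² and P = Dθ/2 = 1.263 m. Hydraulic radius R = A/P = 0.2492/1.263 = 0.1972 m. Q_B = (1/0.015)·0.2492·0.1972^(2/3)·√0.0065 = 0.4538 m³/s.
The larger discharge is 5.383 m³/s and the smaller is 0.4538 m³/s; the ratio is 11.9.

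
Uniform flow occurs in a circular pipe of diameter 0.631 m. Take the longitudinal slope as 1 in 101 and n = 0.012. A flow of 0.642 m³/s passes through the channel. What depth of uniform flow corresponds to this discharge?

y_n = 0.446 m

Manning's equation rearranged: A R^(2/3) = nQ / (1·√S) = 0.012 × 0.642 / (√0.009901) = 0.07742.
Try y = 0.396 m: A R^(2/3) = 0.06563 — low.
Try y = 0.446 m: A R^(2/3) = 0.07741 — matches.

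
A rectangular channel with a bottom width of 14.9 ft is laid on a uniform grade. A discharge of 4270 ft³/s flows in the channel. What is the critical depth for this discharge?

For a rectangular channel, critical depth y_c = (q²/g)^(1/3) where q = Q/b = 4270/14.9 = 286.6 ft²/s.
So y_c = (286.6²/32.2)^(1/3) = 13.7 ft.

y_c = 13.7 ft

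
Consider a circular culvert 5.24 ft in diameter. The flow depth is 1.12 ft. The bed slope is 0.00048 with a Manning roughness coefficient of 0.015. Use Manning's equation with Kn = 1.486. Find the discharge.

Q = 5.61 ft³/s

For a circular section of diameter D = 5.24 ft at depth y = 1.12 ft, the central angle is θ = 2 arccos(1 − 2y/D) = 1.922 rad. Then A = (D²/8)(θ − sin θ) = 3.376 ft² and P = Dθ/2 = 5.037 ft.
Hydraulic radius R = A/P = 3.376/5.037 = 0.6703 ft.
Manning's equation: Q = (1.486/n) A R^(2/3) S^(1/2) = (1.486/0.015) × 3.376 × 0.6703^(2/3) × 0.00048^(1/2) = 5.61 ft³/s.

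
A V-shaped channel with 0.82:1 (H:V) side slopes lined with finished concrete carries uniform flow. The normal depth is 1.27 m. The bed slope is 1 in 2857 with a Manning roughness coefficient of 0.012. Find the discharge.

Q = 1.12 m³/s

For a triangular section with side slope z = 0.82: A = zy² = 0.82×1.27² = 1.323 m²; P = 2y√(1+z²) = 2×1.27×1.293 = 3.285 m.
Hydraulic radius R = A/P = 1.323/3.285 = 0.4026 m.
Manning's equation: Q = (1/n) A R^(2/3) S^(1/2) = (1/0.012) × 1.323 × 0.4026^(2/3) × 0.00035^(1/2) = 1.12 m³/s.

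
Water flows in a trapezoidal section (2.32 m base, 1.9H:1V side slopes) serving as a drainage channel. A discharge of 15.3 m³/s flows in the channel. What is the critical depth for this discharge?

y_c = 1.19 m

At critical depth, Q² T / (g A³) = 1, i.e. A³/T = Q²/g = 15.3²/9.81 = 23.86.
Try y = 1.47 m: A³/T = 53.71 — high.
Try y = 0.924 m: A³/T = 9.159 — low.
Try y = 1.19 m: A³/T = 23.68 — ≈ 23.86.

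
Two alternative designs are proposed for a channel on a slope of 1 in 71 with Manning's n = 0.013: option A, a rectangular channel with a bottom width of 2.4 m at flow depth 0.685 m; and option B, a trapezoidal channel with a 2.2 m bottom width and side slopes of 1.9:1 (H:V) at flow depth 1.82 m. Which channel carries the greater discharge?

Channel A: Flow area A = b·y = 2.4 × 0.685 = 1.644 m². Wetted perimeter P = b + 2y = 2.4 + 2×0.685 = 3.77 m. Hydraulic radius R = A/P = 1.644/3.77 = 0.4361 m. Q_A = (1/0.013)·1.644·0.4361^(2/3)·√0.01408 = 8.631 m³/s.
Channel B: With bottom width b = 2.2 m and side slope z = 1.9: A = (b + zy)y = (2.2 + 1.9×1.82)×1.82 = 10.3 m²; P = b + 2y√(1+z²) = 2.2 + 2×1.82×2.147 = 10.02 m. Hydraulic radius R = A/P = 10.3/10.02 = 1.028 m. Q_B = (1/0.013)·10.3·1.028^(2/3)·√0.01408 = 95.76 m³/s.
Q_A = 8.631 m³/s vs Q_B = 95.76 m³/s, so channel B carries more.

channel B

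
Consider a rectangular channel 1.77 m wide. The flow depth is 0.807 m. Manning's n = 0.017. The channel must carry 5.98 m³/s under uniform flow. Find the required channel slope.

S = 0.016

Flow area A = b·y = 1.77 × 0.807 = 1.428 m². Wetted perimeter P = b + 2y = 1.77 + 2×0.807 = 3.384 m.
Hydraulic radius R = A/P = 1.428/3.384 = 0.4221 m.
From Manning's equation, S = [nQ / (1 A R^(2/3))]² = [0.017 × 5.98 / (1 × 1.428 × 0.4221^(2/3))]² = 0.016.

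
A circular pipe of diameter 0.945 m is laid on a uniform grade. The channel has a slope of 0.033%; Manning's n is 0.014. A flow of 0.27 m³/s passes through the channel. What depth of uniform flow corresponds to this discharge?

y_n = 0.626 m

Manning's equation rearranged: A R^(2/3) = nQ / (1·√S) = 0.014 × 0.27 / (√0.00033) = 0.2081.
Trying y = 0.46 m: A R^(2/3) = 0.128 — short.
Trying y = 0.626 m: A R^(2/3) = 0.2083 — matches.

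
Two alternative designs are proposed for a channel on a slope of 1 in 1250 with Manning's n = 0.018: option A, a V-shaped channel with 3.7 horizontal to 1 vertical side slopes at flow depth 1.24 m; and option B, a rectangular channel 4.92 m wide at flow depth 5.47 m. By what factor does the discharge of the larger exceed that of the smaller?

9.48

Channel A: For a triangular section with side slope z = 3.7: A = zy² = 3.7×1.24² = 5.689 m²; P = 2y√(1+z²) = 2×1.24×3.833 = 9.505 m. Hydraulic radius R = A/P = 5.689/9.505 = 0.5985 m. Q_A = (1/0.018)·5.689·0.5985^(2/3)·√0.0008 = 6.349 m³/s.
Channel B: Flow area A = b·y = 4.92 × 5.47 = 26.91 m². Wetted perimeter P = b + 2y = 4.92 + 2×5.47 = 15.86 m. Hydraulic radius R = A/P = 26.91/15.86 = 1.697 m. Q_B = (1/0.018)·26.91·1.697^(2/3)·√0.0008 = 60.16 m³/s.
The larger discharge is 60.16 m³/s and the smaller is 6.349 m³/s; the ratio is 9.48.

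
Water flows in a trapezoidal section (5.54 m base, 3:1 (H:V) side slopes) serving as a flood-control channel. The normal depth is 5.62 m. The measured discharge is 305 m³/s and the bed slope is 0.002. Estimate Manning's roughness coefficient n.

n = 0.0389

With bottom width b = 5.54 m and side slope z = 3: A = (b + zy)y = (5.54 + 3×5.62)×5.62 = 125.9 m²; P = b + 2y√(1+z²) = 5.54 + 2×5.62×3.162 = 41.08 m.
Hydraulic radius R = A/P = 125.9/41.08 = 3.064 m.
Rearranging Manning's equation: n = (1/Q) A R^(2/3) S^(1/2) = (1/305) × 125.9 × 3.064^(2/3) × √0.002 = 0.0389.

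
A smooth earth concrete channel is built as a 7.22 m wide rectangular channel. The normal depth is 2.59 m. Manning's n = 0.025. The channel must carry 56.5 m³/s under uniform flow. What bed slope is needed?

Flow area A = b·y = 7.22 × 2.59 = 18.7 m². Wetted perimeter P = b + 2y = 7.22 + 2×2.59 = 12.4 m.
Hydraulic radius R = A/P = 18.7/12.4 = 1.508 m.
From Manning's equation, S = [nQ / (1 A R^(2/3))]² = [0.025 × 56.5 / (1 × 18.7 × 1.508^(2/3))]² = 0.0033.

S = 0.0033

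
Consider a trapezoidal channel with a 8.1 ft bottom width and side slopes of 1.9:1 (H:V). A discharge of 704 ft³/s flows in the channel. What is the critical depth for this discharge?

y_c = 4.41 ft

At critical depth, Q² T / (g A³) = 1, i.e. A³/T = Q²/g = 704²/32.2 = 15390.
Try y = 3.64 ft: A³/T = 7445 — too small.
Try y = 4.41 ft: A³/T = 15440 — matches.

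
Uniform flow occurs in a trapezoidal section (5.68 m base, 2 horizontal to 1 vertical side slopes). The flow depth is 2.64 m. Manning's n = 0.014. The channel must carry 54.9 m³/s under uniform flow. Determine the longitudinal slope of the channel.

With bottom width b = 5.68 m and side slope z = 2: A = (b + zy)y = (5.68 + 2×2.64)×2.64 = 28.93 m²; P = b + 2y√(1+z²) = 5.68 + 2×2.64×2.236 = 17.49 m.
Hydraulic radius R = A/P = 28.93/17.49 = 1.655 m.
From Manning's equation, S = [nQ / (1 A R^(2/3))]² = [0.014 × 54.9 / (1 × 28.93 × 1.655^(2/3))]² = 0.000361.

S = 0.000361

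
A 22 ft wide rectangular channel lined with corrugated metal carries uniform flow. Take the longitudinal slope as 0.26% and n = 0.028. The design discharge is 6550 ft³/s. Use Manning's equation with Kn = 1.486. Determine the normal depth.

Manning's equation rearranged: A R^(2/3) = nQ / (1.486·√S) = 0.028 × 6550 / (1.486 × √0.0026) = 2420.
Try y = 35 ft: A R^(2/3) = 3174 — high.
Try y = 27.8 ft: A R^(2/3) = 2422 — ≈ 2420.

y_n = 27.8 ft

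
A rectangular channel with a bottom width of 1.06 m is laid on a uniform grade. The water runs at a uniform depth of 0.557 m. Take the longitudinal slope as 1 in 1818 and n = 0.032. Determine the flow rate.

Q = 0.181 m³/s

Flow area A = b·y = 1.06 × 0.557 = 0.5904 m². Wetted perimeter P = b + 2y = 1.06 + 2×0.557 = 2.174 m.
Hydraulic radius R = A/P = 0.5904/2.174 = 0.2716 m.
Manning's equation: Q = (1/n) A R^(2/3) S^(1/2) = (1/0.032) × 0.5904 × 0.2716^(2/3) × 0.0005501^(1/2) = 0.181 m³/s.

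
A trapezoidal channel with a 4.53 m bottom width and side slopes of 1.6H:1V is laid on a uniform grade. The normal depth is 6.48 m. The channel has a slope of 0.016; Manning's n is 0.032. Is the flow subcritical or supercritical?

With bottom width b = 4.53 m and side slope z = 1.6: A = (b + zy)y = (4.53 + 1.6×6.48)×6.48 = 96.54 m²; P = b + 2y√(1+z²) = 4.53 + 2×6.48×1.887 = 28.98 m.
Hydraulic radius R = A/P = 96.54/28.98 = 3.331 m.
V = (1/n) R^(2/3) √S = (1/0.032) × 3.331^(2/3) × √0.016 = 8.816 m/s. Hydraulic depth D_h = A/T = 96.54/25.27 = 3.821 m.
Froude number Fr = V/√(g·D_h) = 8.816/√(9.81×3.821) = 1.44, which is greater than 1, so the flow is supercritical.

supercritical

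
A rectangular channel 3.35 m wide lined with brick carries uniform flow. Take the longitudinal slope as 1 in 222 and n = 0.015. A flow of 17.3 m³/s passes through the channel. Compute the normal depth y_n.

y_n = 1.39 m

Manning's equation rearranged: A R^(2/3) = nQ / (1·√S) = 0.015 × 17.3 / (√0.004505) = 3.866.
Trying y = 1.06 m: A R^(2/3) = 2.662 — too small.
Trying y = 1.39 m: A R^(2/3) = 3.877 — matches.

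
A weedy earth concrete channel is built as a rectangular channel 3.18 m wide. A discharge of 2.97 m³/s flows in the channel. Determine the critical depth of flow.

For a rectangular channel, critical depth y_c = (q²/g)^(1/3) where q = Q/b = 2.97/3.18 = 0.934 m²/s.
So y_c = (0.934²/9.81)^(1/3) = 0.446 m.

y_c = 0.446 m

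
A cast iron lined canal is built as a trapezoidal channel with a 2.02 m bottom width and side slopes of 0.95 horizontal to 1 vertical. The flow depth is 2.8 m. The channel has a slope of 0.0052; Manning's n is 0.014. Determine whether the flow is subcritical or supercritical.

With bottom width b = 2.02 m and side slope z = 0.95: A = (b + zy)y = (2.02 + 0.95×2.8)×2.8 = 13.1 m²; P = b + 2y√(1+z²) = 2.02 + 2×2.8×1.379 = 9.744 m.
Hydraulic radius R = A/P = 13.1/9.744 = 1.345 m.
V = (1/n) R^(2/3) √S = (1/0.014) × 1.345^(2/3) × √0.0052 = 6.275 m/s. Hydraulic depth D_h = A/T = 13.1/7.34 = 1.785 m.
Froude number Fr = V/√(g·D_h) = 6.275/√(9.81×1.785) = 1.5, which is greater than 1, so the flow is supercritical.

supercritical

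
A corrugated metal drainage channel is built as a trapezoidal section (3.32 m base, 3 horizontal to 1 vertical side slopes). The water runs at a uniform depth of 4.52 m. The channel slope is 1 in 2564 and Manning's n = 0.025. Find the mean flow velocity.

With bottom width b = 3.32 m and side slope z = 3: A = (b + zy)y = (3.32 + 3×4.52)×4.52 = 76.3 m²; P = b + 2y√(1+z²) = 3.32 + 2×4.52×3.162 = 31.91 m.
Hydraulic radius R = A/P = 76.3/31.91 = 2.391 m.
From Manning's equation, V = (1/n) R^(2/3) S^(1/2) = (1/0.025) × 2.391^(2/3) × 0.00039^(1/2) = 1.41 m/s.

V = 1.41 m/s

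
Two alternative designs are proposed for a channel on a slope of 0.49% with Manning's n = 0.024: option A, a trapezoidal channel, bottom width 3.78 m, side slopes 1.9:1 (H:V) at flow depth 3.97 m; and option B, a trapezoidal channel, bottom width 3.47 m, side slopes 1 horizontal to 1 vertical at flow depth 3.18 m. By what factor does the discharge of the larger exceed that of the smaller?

2.5

Channel A: With bottom width b = 3.78 m and side slope z = 1.9: A = (b + zy)y = (3.78 + 1.9×3.97)×3.97 = 44.95 m²; P = b + 2y√(1+z²) = 3.78 + 2×3.97×2.147 = 20.83 m. Hydraulic radius R = A/P = 44.95/20.83 = 2.158 m. Q_A = (1/0.024)·44.95·2.158^(2/3)·√0.0049 = 219 m³/s.
Channel B: With bottom width b = 3.47 m and side slope z = 1: A = (b + zy)y = (3.47 + 1×3.18)×3.18 = 21.15 m²; P = b + 2y√(1+z²) = 3.47 + 2×3.18×1.414 = 12.46 m. Hydraulic radius R = A/P = 21.15/12.46 = 1.697 m. Q_B = (1/0.024)·21.15·1.697^(2/3)·√0.0049 = 87.74 m³/s.
The larger discharge is 219 m³/s and the smaller is 87.74 m³/s; the ratio is 2.5.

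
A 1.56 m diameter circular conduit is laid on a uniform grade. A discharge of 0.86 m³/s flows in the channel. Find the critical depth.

At critical depth, Q² T / (g A³) = 1, i.e. A³/T = Q²/g = 0.86²/9.81 = 0.07539.
Try y = 0.363 m: A³/T = 0.02919 — short.
Try y = 0.508 m: A³/T = 0.1078 — over.
Try y = 0.463 m: A³/T = 0.07525 — close enough.

y_c = 0.463 m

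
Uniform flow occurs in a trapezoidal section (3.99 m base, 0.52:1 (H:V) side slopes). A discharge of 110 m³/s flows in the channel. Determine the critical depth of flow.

y_c = 3.62 m

At critical depth, Q² T / (g A³) = 1, i.e. A³/T = Q²/g = 110²/9.81 = 1233.
At y = 4.58 m: A³/T = 2839 — high.
At y = 2.67 m: A³/T = 437.6 — low.
At y = 3.62 m: A³/T = 1239 — ≈ 1233.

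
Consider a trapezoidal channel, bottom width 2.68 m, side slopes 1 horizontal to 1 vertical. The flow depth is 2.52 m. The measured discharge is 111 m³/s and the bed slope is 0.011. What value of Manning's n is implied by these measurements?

n = 0.015

With bottom width b = 2.68 m and side slope z = 1: A = (b + zy)y = (2.68 + 1×2.52)×2.52 = 13.1 m²; P = b + 2y√(1+z²) = 2.68 + 2×2.52×1.414 = 9.808 m.
Hydraulic radius R = A/P = 13.1/9.808 = 1.336 m.
Rearranging Manning's equation: n = (1/Q) A R^(2/3) S^(1/2) = (1/111) × 13.1 × 1.336^(2/3) × √0.011 = 0.015.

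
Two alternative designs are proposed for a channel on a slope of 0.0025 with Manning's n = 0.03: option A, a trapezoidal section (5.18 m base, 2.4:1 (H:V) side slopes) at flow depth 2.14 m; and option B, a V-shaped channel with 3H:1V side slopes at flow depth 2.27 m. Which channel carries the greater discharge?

Channel A: With bottom width b = 5.18 m and side slope z = 2.4: A = (b + zy)y = (5.18 + 2.4×2.14)×2.14 = 22.08 m²; P = b + 2y√(1+z²) = 5.18 + 2×2.14×2.6 = 16.31 m. Hydraulic radius R = A/P = 22.08/16.31 = 1.354 m. Q_A = (1/0.03)·22.08·1.354^(2/3)·√0.0025 = 45.03 m³/s.
Channel B: For a triangular section with side slope z = 3: A = zy² = 3×2.27² = 15.46 m²; P = 2y√(1+z²) = 2×2.27×3.162 = 14.36 m. Hydraulic radius R = A/P = 15.46/14.36 = 1.077 m. Q_B = (1/0.03)·15.46·1.077^(2/3)·√0.0025 = 27.07 m³/s.
Q_A = 45.03 m³/s vs Q_B = 27.07 m³/s, so channel A carries more.

channel A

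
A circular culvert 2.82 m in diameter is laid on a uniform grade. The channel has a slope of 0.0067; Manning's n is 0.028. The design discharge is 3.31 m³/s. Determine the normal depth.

y_n = 0.917 m

Manning's equation rearranged: A R^(2/3) = nQ / (1·√S) = 0.028 × 3.31 / (√0.0067) = 1.132.
Trying y = 1.15 m: A R^(2/3) = 1.727 — over.
Trying y = 0.739 m: A R^(2/3) = 0.7439 — short.
Trying y = 0.917 m: A R^(2/3) = 1.131 — close enough.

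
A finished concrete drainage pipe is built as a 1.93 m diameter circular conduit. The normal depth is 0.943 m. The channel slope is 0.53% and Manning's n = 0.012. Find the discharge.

For a circular section of diameter D = 1.93 m at depth y = 0.943 m, the central angle is θ = 2 arccos(1 − 2y/D) = 3.096 rad. Then A = (D²/8)(θ − sin θ) = 1.42 m² and P = Dθ/2 = 2.988 m.
Hydraulic radius R = A/P = 1.42/2.988 = 0.4754 m.
Manning's equation: Q = (1/n) A R^(2/3) S^(1/2) = (1/0.012) × 1.42 × 0.4754^(2/3) × 0.0053^(1/2) = 5.25 m³/s.

Q = 5.25 m³/s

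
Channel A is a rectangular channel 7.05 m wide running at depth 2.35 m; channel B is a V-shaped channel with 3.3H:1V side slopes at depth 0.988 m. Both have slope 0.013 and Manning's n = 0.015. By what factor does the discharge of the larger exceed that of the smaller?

Channel A: Flow area A = b·y = 7.05 × 2.35 = 16.57 m². Wetted perimeter P = b + 2y = 7.05 + 2×2.35 = 11.75 m. Hydraulic radius R = A/P = 16.57/11.75 = 1.41 m. Q_A = (1/0.015)·16.57·1.41^(2/3)·√0.013 = 158.3 m³/s.
Channel B: For a triangular section with side slope z = 3.3: A = zy² = 3.3×0.988² = 3.221 m²; P = 2y√(1+z²) = 2×0.988×3.448 = 6.814 m. Hydraulic radius R = A/P = 3.221/6.814 = 0.4728 m. Q_B = (1/0.015)·3.221·0.4728^(2/3)·√0.013 = 14.86 m³/s.
The larger discharge is 158.3 m³/s and the smaller is 14.86 m³/s; the ratio is 10.7.

10.7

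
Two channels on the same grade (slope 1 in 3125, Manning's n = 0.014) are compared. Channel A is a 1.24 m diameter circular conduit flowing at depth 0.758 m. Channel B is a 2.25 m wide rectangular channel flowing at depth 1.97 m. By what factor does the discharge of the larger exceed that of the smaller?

Channel A: For a circular section of diameter D = 1.24 m at depth y = 0.758 m, the central angle is θ = 2 arccos(1 − 2y/D) = 3.591 rad. Then A = (D²/8)(θ − sin θ) = 0.7735 m² and P = Dθ/2 = 2.226 m. Hydraulic radius R = A/P = 0.7735/2.226 = 0.3475 m. Q_A = (1/0.014)·0.7735·0.3475^(2/3)·√0.00032 = 0.4885 m³/s.
Channel B: Flow area A = b·y = 2.25 × 1.97 = 4.433 m². Wetted perimeter P = b + 2y = 2.25 + 2×1.97 = 6.19 m. Hydraulic radius R = A/P = 4.433/6.19 = 0.7161 m. Q_B = (1/0.014)·4.433·0.7161^(2/3)·√0.00032 = 4.533 m³/s.
The larger discharge is 4.533 m³/s and the smaller is 0.4885 m³/s; the ratio is 9.28.

9.28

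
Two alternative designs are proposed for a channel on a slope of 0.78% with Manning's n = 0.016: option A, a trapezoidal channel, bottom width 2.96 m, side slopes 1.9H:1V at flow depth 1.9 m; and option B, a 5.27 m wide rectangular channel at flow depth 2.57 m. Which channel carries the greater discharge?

channel B

Channel A: With bottom width b = 2.96 m and side slope z = 1.9: A = (b + zy)y = (2.96 + 1.9×1.9)×1.9 = 12.48 m²; P = b + 2y√(1+z²) = 2.96 + 2×1.9×2.147 = 11.12 m. Hydraulic radius R = A/P = 12.48/11.12 = 1.123 m. Q_A = (1/0.016)·12.48·1.123^(2/3)·√0.0078 = 74.43 m³/s.
Channel B: Flow area A = b·y = 5.27 × 2.57 = 13.54 m². Wetted perimeter P = b + 2y = 5.27 + 2×2.57 = 10.41 m. Hydraulic radius R = A/P = 13.54/10.41 = 1.301 m. Q_B = (1/0.016)·13.54·1.301^(2/3)·√0.0078 = 89.1 m³/s.
Q_A = 74.43 m³/s vs Q_B = 89.1 m³/s, so channel B carries more.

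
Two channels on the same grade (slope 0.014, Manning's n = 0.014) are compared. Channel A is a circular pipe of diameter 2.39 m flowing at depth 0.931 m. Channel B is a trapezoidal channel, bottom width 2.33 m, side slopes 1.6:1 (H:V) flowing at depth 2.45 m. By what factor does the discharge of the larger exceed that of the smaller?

18.1

Channel A: For a circular section of diameter D = 2.39 m at depth y = 0.931 m, the central angle is θ = 2 arccos(1 − 2y/D) = 2.696 rad. Then A = (D²/8)(θ − sin θ) = 1.617 m² and P = Dθ/2 = 3.222 m. Hydraulic radius R = A/P = 1.617/3.222 = 0.502 m. Q_A = (1/0.014)·1.617·0.502^(2/3)·√0.014 = 8.634 m³/s.
Channel B: With bottom width b = 2.33 m and side slope z = 1.6: A = (b + zy)y = (2.33 + 1.6×2.45)×2.45 = 15.31 m²; P = b + 2y√(1+z²) = 2.33 + 2×2.45×1.887 = 11.58 m. Hydraulic radius R = A/P = 15.31/11.58 = 1.323 m. Q_B = (1/0.014)·15.31·1.323^(2/3)·√0.014 = 156 m³/s.
The larger discharge is 156 m³/s and the smaller is 8.634 m³/s; the ratio is 18.1.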